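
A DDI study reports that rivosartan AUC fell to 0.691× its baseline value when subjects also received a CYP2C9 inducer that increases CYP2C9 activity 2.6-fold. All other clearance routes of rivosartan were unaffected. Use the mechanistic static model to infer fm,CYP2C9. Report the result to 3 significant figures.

0.279

Write x for the fraction cleared via CYP2C9. The observed AUC change means clearance rose to 1/0.691 = 1.447 of baseline.
Setting x·2.6 + (1 − x) = 1.447 and solving: x = (1.447 − 1)/(2.6 − 1) = 0.279.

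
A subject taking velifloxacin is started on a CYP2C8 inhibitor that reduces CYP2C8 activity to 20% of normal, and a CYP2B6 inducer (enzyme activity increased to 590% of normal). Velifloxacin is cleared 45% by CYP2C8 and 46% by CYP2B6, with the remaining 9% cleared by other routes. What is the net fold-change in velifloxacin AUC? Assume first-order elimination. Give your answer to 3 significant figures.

The CYP2C8 pathway (45% of clearance) drops to 0.2× activity: 0.45 × 0.2 = 0.09.
The CYP2B6 pathway (46% of clearance) increases to 5.9× activity: 0.46 × 5.9 = 2.714.
The remaining 9% of clearance is unaffected.
New clearance relative to baseline: 0.09 + 2.714 + 0.09 = 2.894.
AUC ∝ 1/CL: fold-change = 1 / 2.894 = 0.346.

0.346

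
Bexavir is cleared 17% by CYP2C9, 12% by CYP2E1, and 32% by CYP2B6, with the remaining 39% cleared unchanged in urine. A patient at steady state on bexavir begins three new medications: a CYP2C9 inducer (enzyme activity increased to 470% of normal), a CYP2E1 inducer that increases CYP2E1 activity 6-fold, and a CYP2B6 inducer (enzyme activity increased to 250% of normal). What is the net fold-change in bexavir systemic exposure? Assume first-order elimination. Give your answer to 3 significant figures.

0.369

CYP2C9: 0.17 × 4.7 = 0.799
CYP2E1: 0.12 × 6 = 0.72
CYP2B6: 0.32 × 2.5 = 0.8
Other: 0.39 (unchanged)
CL_new/CL_old = 0.799 + 0.72 + 0.8 + 0.39 = 2.709.
Systemic exposure ∝ 1/CL: fold-change = 1 / 2.709 = 0.369.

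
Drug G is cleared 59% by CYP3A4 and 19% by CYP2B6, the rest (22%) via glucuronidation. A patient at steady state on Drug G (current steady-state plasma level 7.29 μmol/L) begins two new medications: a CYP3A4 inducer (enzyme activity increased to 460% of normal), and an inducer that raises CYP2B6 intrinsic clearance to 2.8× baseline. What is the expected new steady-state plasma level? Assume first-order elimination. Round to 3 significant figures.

The CYP3A4 pathway (59% of clearance) increases to 4.6× activity: 0.59 × 4.6 = 2.714.
The CYP2B6 pathway (19% of clearance) rises to 2.8× activity: 0.19 × 2.8 = 0.532.
The remaining 22% of clearance is unaffected.
CL_new/CL_old = 2.714 + 0.532 + 0.22 = 3.466.
Steady-state plasma level ∝ 1/CL: new value = 7.29 / 3.466 = 2.10 μmol/L.

2.10 μmol/L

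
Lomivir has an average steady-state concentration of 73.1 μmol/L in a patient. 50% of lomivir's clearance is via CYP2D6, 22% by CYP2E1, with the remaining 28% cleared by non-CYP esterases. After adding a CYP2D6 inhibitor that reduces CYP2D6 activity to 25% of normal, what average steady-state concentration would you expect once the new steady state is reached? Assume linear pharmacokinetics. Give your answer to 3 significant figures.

CYP2D6: 0.5 × 0.25 = 0.125
CYP2E1: 0.22 (unchanged)
Other: 0.28 (unchanged)
CL_new/CL_old = 0.125 + 0.22 + 0.28 = 0.625.
Average steady-state concentration ∝ 1/CL, so new value = 73.1 / 0.625 = 117 μmol/L.

117 μmol/L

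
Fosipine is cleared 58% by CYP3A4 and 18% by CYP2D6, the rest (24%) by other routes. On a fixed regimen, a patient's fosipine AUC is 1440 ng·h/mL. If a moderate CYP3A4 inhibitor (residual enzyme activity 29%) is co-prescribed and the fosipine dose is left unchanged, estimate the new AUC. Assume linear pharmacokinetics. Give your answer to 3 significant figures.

CYP3A4: 0.58 × 0.29 = 0.1682
CYP2D6: 0.18 (unchanged)
Other: 0.24 (unchanged)
CL_new/CL_old = 0.1682 + 0.18 + 0.24 = 0.5882.
With dosing unchanged, AUC scales as 1/CL: 1440 / 0.5882 = 2.45 × 10³ ng·h/mL.

2.45 × 10³ ng·h/mL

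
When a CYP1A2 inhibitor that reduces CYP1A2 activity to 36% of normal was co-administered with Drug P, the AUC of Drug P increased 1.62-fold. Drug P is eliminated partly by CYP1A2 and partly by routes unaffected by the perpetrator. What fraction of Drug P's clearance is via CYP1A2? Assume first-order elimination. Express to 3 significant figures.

Call the CYP1A2 fraction fm. After the interaction, CL_new/CL_old = fm × 0.36 + (1 − fm).
AUC ratio = 1 / (new CL fraction), so new CL fraction = 1 / 1.62 = 0.6173.
fm × 0.36 + 1 − fm = 0.6173  ⇒  fm × (0.36 − 1) = −0.3827  ⇒  fm = 0.598.

0.598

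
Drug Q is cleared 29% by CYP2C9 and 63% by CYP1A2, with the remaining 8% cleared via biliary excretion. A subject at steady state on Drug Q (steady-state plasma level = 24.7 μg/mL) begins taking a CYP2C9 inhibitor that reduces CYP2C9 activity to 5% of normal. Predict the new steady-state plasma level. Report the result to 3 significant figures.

CYP2C9: 0.29 × 0.05 = 0.0145
CYP1A2: 0.63 (unchanged)
Other: 0.08 (unchanged)
CL_new/CL_old = 0.0145 + 0.63 + 0.08 = 0.7245.
Steady-state plasma level ∝ 1/CL, so new value = 24.7 / 0.7245 = 34.1 μg/mL.

34.1 μg/mL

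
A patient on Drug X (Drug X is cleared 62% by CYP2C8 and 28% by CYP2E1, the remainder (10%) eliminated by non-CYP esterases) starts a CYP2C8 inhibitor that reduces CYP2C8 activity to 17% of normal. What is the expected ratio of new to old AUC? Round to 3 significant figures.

2.06

The CYP2C8 pathway (62% of clearance) falls to 0.17× activity: 0.62 × 0.17 = 0.1054.
CYP2E1 (28%) and the residual 10% are unaffected.
New clearance relative to baseline: 0.1054 + 0.28 + 0.1 = 0.4854.
Since AUC ∝ 1/CL, the ratio is 1 / 0.4854 = 2.06.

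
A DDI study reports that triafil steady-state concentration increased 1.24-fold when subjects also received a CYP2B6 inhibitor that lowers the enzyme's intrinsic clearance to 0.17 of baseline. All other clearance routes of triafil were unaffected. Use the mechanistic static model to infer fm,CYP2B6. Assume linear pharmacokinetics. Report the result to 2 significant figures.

0.23

Write x for the fraction cleared via CYP2B6. The observed steady-state concentration change means clearance fell to 1/1.24 = 0.8065 of baseline.
Setting x·0.17 + (1 − x) = 0.8065 and solving: x = (0.8065 − 1)/(0.17 − 1) = 0.23.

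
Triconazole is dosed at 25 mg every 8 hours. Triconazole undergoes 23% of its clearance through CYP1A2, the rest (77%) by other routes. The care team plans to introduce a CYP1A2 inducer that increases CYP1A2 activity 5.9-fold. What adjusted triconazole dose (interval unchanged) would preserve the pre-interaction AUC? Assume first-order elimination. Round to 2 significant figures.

CYP1A2: 0.23 × 5.9 = 1.357
Other: 0.77 (unchanged)
Relative clearance = 1.357 + 0.77 = 2.127.
Css,avg = (dose rate)/CL, so holding Css fixed requires dose ∝ CL: 25 × 2.127 = 53 mg.

53 mg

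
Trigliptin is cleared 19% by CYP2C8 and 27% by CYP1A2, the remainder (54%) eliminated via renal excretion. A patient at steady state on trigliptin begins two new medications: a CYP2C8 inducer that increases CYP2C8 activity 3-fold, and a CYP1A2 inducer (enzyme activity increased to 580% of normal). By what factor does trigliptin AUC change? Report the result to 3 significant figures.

The CYP2C8 pathway (19% of clearance) rises to 3× activity: 0.19 × 3 = 0.57.
The CYP1A2 pathway (27% of clearance) increases to 5.8× activity: 0.27 × 5.8 = 1.566.
Non-CYP routes (54%) are unchanged.
CL_new/CL_old = 0.57 + 1.566 + 0.54 = 2.676.
Net AUC ratio = 1 / 2.676 = 0.374.

0.374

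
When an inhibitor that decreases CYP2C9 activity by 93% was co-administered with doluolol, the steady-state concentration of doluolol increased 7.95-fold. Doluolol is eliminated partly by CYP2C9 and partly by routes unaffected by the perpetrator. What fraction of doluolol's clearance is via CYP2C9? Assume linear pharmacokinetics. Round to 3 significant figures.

0.940

Call the CYP2C9 fraction fm. After the interaction, CL_new/CL_old = fm × 0.07 + (1 − fm).
Steady-state concentration ratio = 1 / (new CL fraction), so new CL fraction = 1 / 7.95 = 0.1258.
fm × 0.07 + 1 − fm = 0.1258  ⇒  fm × (0.07 − 1) = −0.8742  ⇒  fm = 0.940.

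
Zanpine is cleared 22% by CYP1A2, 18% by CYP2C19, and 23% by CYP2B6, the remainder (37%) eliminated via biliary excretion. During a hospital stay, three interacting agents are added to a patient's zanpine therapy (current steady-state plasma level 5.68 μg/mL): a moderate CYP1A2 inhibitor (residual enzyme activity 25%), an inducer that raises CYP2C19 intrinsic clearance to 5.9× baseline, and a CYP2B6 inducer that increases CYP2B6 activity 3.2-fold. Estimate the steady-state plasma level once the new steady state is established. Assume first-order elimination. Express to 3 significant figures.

The CYP1A2 pathway (22% of clearance) drops to 0.25× activity: 0.22 × 0.25 = 0.055.
The CYP2C19 pathway (18% of clearance) rises to 5.9× activity: 0.18 × 5.9 = 1.062.
The CYP2B6 pathway (23% of clearance) is boosted to 3.2× activity: 0.23 × 3.2 = 0.736.
Non-CYP routes (37%) are unchanged.
Relative clearance = 0.055 + 1.062 + 0.736 + 0.37 = 2.223.
New steady-state plasma level = 5.68 / 2.223 = 2.56 μg/mL (concentration scales inversely with clearance).

2.56 μg/mL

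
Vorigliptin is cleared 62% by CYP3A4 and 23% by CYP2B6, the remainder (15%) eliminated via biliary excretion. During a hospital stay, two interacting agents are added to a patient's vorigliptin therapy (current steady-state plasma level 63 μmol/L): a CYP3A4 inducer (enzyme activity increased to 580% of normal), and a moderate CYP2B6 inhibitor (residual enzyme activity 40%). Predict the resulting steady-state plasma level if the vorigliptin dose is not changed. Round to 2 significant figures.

CYP3A4: 0.62 × 5.8 = 3.596
CYP2B6: 0.23 × 0.4 = 0.092
Other: 0.15 (unchanged)
Relative clearance = 3.596 + 0.092 + 0.15 = 3.838.
Dividing the baseline by the relative clearance: 63 / 3.838 = 16 μmol/L.

16 μmol/L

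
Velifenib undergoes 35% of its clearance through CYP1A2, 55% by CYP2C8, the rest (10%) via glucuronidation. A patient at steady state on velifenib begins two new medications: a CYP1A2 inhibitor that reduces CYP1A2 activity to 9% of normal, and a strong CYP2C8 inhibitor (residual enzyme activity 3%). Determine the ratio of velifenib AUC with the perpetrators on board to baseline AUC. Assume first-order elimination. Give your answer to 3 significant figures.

CYP1A2: 0.35 × 0.09 = 0.0315
CYP2C8: 0.55 × 0.03 = 0.0165
Other: 0.1 (unchanged)
CL_new/CL_old = 0.0315 + 0.0165 + 0.1 = 0.148.
Because AUC varies inversely with clearance, the combined effect is 1 / 0.148 = 6.76.

6.76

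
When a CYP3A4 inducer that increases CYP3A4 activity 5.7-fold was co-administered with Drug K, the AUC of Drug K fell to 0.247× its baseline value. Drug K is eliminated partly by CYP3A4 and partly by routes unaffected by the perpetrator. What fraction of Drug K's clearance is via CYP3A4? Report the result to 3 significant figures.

0.649

Call the CYP3A4 fraction fm. After the interaction, CL_new/CL_old = fm × 5.7 + (1 − fm).
AUC ratio = 1 / (new CL fraction), so new CL fraction = 1 / 0.247 = 4.049.
fm × 5.7 + 1 − fm = 4.049  ⇒  fm × (5.7 − 1) = 3.049  ⇒  fm = 0.649.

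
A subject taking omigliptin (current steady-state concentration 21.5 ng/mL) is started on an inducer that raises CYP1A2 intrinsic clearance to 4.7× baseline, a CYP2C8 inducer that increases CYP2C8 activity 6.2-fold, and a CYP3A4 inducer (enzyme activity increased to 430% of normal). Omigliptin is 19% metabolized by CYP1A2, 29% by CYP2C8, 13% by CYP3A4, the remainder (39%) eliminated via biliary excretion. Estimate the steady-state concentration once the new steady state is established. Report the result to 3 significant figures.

5.91 ng/mL

The CYP1A2 pathway (19% of clearance) rises to 4.7× activity: 0.19 × 4.7 = 0.893.
The CYP2C8 pathway (29% of clearance) increases to 6.2× activity: 0.29 × 6.2 = 1.798.
The CYP3A4 pathway (13% of clearance) rises to 4.3× activity: 0.13 × 4.3 = 0.559.
The remaining 39% of clearance is unaffected.
New clearance relative to baseline: 0.893 + 1.798 + 0.559 + 0.39 = 3.64.
Dividing the baseline by the relative clearance: 21.5 / 3.64 = 5.91 ng/mL.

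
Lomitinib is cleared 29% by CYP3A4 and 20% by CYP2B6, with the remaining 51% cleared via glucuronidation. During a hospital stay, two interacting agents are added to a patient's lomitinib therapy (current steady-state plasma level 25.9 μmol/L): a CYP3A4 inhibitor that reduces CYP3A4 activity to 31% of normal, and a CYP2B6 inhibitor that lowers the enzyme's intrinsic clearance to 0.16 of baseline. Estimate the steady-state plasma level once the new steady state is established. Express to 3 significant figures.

The CYP3A4 pathway (29% of clearance) is reduced to 0.31× activity: 0.29 × 0.31 = 0.0899.
The CYP2B6 pathway (20% of clearance) drops to 0.16× activity: 0.2 × 0.16 = 0.032.
The remaining 51% of clearance is unaffected.
CL_new/CL_old = 0.0899 + 0.032 + 0.51 = 0.6319.
Dividing the baseline by the relative clearance: 25.9 / 0.6319 = 41.0 μmol/L.

41.0 μmol/L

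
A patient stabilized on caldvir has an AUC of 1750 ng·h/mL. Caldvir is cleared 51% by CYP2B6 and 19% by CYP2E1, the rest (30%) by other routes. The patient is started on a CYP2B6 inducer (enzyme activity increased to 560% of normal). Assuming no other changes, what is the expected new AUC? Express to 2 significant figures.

CYP2B6: 0.51 × 5.6 = 2.856
CYP2E1: 0.19 (unchanged)
Other: 0.3 (unchanged)
Relative clearance = 2.856 + 0.19 + 0.3 = 3.346.
New AUC = baseline ÷ relative clearance = 1750 / 3.346 = 5.2 × 10² ng·h/mL.

5.2 × 10² ng·h/mL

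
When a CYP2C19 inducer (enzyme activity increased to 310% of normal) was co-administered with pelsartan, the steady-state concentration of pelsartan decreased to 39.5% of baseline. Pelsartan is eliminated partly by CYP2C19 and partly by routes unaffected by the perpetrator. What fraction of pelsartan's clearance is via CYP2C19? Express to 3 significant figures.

Let fm be the CYP2C19 fraction. New clearance relative to baseline = fm × 3.1 + (1 − fm).
Steady-state concentration ratio = 1 / (new CL fraction), so new CL fraction = 1 / 0.395 = 2.532.
fm × 3.1 + 1 − fm = 2.532  ⇒  fm × (3.1 − 1) = 1.532  ⇒  fm = 0.729.

0.729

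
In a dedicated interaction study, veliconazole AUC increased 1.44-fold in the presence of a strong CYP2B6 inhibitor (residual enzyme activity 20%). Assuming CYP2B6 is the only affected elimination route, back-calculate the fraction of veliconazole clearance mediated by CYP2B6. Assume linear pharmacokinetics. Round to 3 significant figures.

CL'/CL = 1 / 1.44 = 0.6944
0.2·fm + (1 − fm) = 0.6944
fm = (0.6944 − 1) / (0.2 − 1) = 0.382

0.382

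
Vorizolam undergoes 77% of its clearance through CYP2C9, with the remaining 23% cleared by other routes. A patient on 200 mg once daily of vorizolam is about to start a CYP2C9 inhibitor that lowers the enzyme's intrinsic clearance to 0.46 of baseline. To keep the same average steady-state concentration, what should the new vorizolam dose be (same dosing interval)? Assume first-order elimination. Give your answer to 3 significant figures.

117 mg

The CYP2C9 pathway (77% of clearance) is reduced to 0.46× activity: 0.77 × 0.46 = 0.3542.
The remaining 23% of clearance is unaffected.
New clearance relative to baseline: 0.3542 + 0.23 = 0.5842.
To maintain the same steady-state level, dose must scale with clearance: new dose = 200 × 0.5842 = 117 mg.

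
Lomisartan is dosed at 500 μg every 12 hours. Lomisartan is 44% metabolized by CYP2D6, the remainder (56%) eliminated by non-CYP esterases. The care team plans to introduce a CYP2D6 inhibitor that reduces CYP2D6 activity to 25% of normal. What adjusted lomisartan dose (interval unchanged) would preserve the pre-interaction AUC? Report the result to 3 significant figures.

335 μg

The CYP2D6 pathway (44% of clearance) falls to 0.25× activity: 0.44 × 0.25 = 0.11.
Non-CYP routes (56%) are unchanged.
CL_new/CL_old = 0.11 + 0.56 = 0.67.
To maintain the same steady-state level, dose must scale with clearance: new dose = 500 × 0.67 = 335 μg.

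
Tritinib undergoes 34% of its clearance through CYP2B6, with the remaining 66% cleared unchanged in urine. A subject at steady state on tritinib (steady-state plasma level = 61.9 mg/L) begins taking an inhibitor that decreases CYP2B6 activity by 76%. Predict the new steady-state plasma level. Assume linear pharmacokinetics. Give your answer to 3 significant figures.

CYP2B6: 0.34 × 0.24 = 0.0816
Other: 0.66 (unchanged)
CL_new/CL_old = 0.0816 + 0.66 = 0.7416.
Steady-state plasma level ∝ 1/CL, so new value = 61.9 / 0.7416 = 83.5 mg/L.

83.5 mg/L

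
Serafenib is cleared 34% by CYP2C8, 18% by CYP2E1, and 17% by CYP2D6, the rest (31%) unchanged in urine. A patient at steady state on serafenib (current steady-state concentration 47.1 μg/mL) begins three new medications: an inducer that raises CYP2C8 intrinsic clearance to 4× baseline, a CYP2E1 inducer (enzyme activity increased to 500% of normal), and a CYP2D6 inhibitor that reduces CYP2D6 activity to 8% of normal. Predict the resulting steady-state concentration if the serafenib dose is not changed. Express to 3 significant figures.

18.2 μg/mL

CYP2C8: 0.34 × 4 = 1.36
CYP2E1: 0.18 × 5 = 0.9
CYP2D6: 0.17 × 0.08 = 0.0136
Other: 0.31 (unchanged)
New clearance relative to baseline: 1.36 + 0.9 + 0.0136 + 0.31 = 2.5836.
New steady-state concentration = 47.1 / 2.5836 = 18.2 μg/mL (concentration scales inversely with clearance).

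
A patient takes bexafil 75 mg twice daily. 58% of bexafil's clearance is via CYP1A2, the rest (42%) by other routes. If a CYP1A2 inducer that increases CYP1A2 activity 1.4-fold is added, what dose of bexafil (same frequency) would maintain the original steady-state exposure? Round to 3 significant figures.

92.4 mg

The CYP1A2 pathway (58% of clearance) increases to 1.4× activity: 0.58 × 1.4 = 0.812.
The remaining 42% of clearance is unaffected.
CL_new/CL_old = 0.812 + 0.42 = 1.232.
Css,avg = (dose rate)/CL, so holding Css fixed requires dose ∝ CL: 75 × 1.232 = 92.4 mg.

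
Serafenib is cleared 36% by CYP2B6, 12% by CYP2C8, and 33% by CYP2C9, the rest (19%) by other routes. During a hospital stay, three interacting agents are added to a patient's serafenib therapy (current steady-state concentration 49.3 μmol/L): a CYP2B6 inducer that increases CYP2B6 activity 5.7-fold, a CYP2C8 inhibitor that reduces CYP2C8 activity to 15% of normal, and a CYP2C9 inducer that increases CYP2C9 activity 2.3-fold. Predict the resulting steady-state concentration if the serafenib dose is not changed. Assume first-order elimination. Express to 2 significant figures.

16 μmol/L

The CYP2B6 pathway (36% of clearance) rises to 5.7× activity: 0.36 × 5.7 = 2.052.
The CYP2C8 pathway (12% of clearance) falls to 0.15× activity: 0.12 × 0.15 = 0.018.
The CYP2C9 pathway (33% of clearance) increases to 2.3× activity: 0.33 × 2.3 = 0.759.
Non-CYP routes (19%) are unchanged.
New clearance relative to baseline: 2.052 + 0.018 + 0.759 + 0.19 = 3.019.
Dividing the baseline by the relative clearance: 49.3 / 3.019 = 16 μmol/L.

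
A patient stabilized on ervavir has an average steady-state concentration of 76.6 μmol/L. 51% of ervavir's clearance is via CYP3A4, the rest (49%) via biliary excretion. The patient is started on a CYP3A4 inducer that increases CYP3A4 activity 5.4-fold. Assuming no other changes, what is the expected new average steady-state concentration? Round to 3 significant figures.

CYP3A4: 0.51 × 5.4 = 2.754
Other: 0.49 (unchanged)
Relative clearance = 2.754 + 0.49 = 3.244.
New average steady-state concentration = baseline ÷ relative clearance = 76.6 / 3.244 = 23.6 μmol/L.

23.6 μmol/L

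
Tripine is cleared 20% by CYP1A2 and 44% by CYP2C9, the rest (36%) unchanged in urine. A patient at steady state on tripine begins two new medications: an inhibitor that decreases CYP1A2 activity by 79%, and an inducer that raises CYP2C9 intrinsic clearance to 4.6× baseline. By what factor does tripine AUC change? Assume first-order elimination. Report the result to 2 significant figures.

CYP1A2: 0.2 × 0.21 = 0.042
CYP2C9: 0.44 × 4.6 = 2.024
Other: 0.36 (unchanged)
CL_new/CL_old = 0.042 + 2.024 + 0.36 = 2.426.
AUC ∝ 1/CL: fold-change = 1 / 2.426 = 0.41.

0.41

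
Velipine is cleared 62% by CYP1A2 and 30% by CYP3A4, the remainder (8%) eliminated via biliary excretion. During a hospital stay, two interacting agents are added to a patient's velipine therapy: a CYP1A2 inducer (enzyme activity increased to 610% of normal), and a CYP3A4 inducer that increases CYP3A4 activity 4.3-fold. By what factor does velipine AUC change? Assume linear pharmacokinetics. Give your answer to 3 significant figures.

0.194

CYP1A2: 0.62 × 6.1 = 3.782
CYP3A4: 0.3 × 4.3 = 1.29
Other: 0.08 (unchanged)
CL_new/CL_old = 3.782 + 1.29 + 0.08 = 5.152.
AUC ∝ 1/CL: fold-change = 1 / 5.152 = 0.194.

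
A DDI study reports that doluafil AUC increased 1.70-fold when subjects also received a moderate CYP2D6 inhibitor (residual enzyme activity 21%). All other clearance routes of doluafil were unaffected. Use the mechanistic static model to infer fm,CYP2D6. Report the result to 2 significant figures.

Let fm be the CYP2D6 fraction. New clearance relative to baseline = fm × 0.21 + (1 − fm).
AUC ratio = 1 / (new CL fraction), so new CL fraction = 1 / 1.70 = 0.5882.
fm × 0.21 + 1 − fm = 0.5882  ⇒  fm × (0.21 − 1) = −0.4118  ⇒  fm = 0.52.

0.52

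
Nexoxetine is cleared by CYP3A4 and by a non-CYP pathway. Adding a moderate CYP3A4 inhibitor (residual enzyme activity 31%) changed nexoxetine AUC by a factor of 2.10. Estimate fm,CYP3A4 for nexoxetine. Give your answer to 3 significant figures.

CL'/CL = 1 / 2.10 = 0.4762
0.31·fm + (1 − fm) = 0.4762
fm = (0.4762 − 1) / (0.31 − 1) = 0.759

0.759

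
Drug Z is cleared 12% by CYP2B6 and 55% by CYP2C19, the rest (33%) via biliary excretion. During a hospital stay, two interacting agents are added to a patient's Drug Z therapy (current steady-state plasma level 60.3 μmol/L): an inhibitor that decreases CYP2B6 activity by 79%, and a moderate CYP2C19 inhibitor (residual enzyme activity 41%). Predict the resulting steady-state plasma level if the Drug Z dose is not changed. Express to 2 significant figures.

1.0 × 10² μmol/L

The CYP2B6 pathway (12% of clearance) is reduced to 0.21× activity: 0.12 × 0.21 = 0.0252.
The CYP2C19 pathway (55% of clearance) falls to 0.41× activity: 0.55 × 0.41 = 0.2255.
Non-CYP routes (33%) are unchanged.
Relative clearance = 0.0252 + 0.2255 + 0.33 = 0.5807.
Dividing the baseline by the relative clearance: 60.3 / 0.5807 = 1.0 × 10² μmol/L.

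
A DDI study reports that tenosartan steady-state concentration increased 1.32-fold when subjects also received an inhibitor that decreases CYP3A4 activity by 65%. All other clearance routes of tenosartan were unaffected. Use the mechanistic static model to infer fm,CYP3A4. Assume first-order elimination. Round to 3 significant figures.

0.373

Let fm be the CYP3A4 fraction. New clearance relative to baseline = fm × 0.35 + (1 − fm).
Steady-state concentration ratio = 1 / (new CL fraction), so new CL fraction = 1 / 1.32 = 0.7576.
fm × 0.35 + 1 − fm = 0.7576  ⇒  fm × (0.35 − 1) = −0.2424  ⇒  fm = 0.373.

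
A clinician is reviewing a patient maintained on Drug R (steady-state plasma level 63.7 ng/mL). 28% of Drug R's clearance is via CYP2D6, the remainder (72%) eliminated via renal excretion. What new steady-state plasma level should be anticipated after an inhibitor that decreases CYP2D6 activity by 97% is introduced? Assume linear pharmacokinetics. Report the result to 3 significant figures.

87.5 ng/mL

CYP2D6: 0.28 × 0.03 = 0.0084
Other: 0.72 (unchanged)
New clearance relative to baseline: 0.0084 + 0.72 = 0.7284.
With dosing unchanged, steady-state plasma level scales as 1/CL: 63.7 / 0.7284 = 87.5 ng/mL.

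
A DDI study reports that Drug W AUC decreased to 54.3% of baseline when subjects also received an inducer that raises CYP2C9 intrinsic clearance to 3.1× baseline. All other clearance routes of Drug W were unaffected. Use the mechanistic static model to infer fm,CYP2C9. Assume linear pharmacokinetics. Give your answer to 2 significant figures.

0.40

Write x for the fraction cleared via CYP2C9. The observed AUC change means clearance rose to 1/0.543 = 1.842 of baseline.
Setting x·3.1 + (1 − x) = 1.842 and solving: x = (1.842 − 1)/(3.1 − 1) = 0.40.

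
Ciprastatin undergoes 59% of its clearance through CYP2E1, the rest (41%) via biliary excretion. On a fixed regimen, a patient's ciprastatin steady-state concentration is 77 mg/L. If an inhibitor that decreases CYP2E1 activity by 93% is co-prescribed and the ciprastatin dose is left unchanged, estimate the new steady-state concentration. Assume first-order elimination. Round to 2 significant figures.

The CYP2E1 pathway (59% of clearance) falls to 0.07× activity: 0.59 × 0.07 = 0.0413.
The remaining 41% of clearance is unaffected.
New clearance relative to baseline: 0.0413 + 0.41 = 0.4513.
New steady-state concentration = baseline ÷ relative clearance = 77 / 0.4513 = 1.7 × 10² mg/L.

1.7 × 10² mg/L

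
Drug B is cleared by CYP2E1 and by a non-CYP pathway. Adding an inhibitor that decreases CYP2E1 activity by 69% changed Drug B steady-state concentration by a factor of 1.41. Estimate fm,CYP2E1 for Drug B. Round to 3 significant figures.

0.421

Call the CYP2E1 fraction fm. After the interaction, CL_new/CL_old = fm × 0.31 + (1 − fm).
Steady-state concentration ratio = 1 / (new CL fraction), so new CL fraction = 1 / 1.41 = 0.7092.
fm × 0.31 + 1 − fm = 0.7092  ⇒  fm × (0.31 − 1) = −0.2908  ⇒  fm = 0.421.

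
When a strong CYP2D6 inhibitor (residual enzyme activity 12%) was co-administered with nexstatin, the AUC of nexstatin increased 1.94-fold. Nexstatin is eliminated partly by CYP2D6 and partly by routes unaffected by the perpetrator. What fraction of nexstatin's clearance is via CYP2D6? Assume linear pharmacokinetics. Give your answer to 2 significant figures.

Write x for the fraction cleared via CYP2D6. The observed AUC change means clearance fell to 1/1.94 = 0.5155 of baseline.
Setting x·0.12 + (1 − x) = 0.5155 and solving: x = (0.5155 − 1)/(0.12 − 1) = 0.55.

0.55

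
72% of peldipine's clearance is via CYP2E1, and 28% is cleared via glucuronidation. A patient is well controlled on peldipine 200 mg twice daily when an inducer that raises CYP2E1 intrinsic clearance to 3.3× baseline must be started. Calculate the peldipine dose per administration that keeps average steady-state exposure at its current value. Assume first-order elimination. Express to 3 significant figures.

531 mg

The CYP2E1 pathway (72% of clearance) rises to 3.3× activity: 0.72 × 3.3 = 2.376.
The remaining 28% of clearance is unaffected.
New clearance relative to baseline: 2.376 + 0.28 = 2.656.
Exposure is unchanged when dose changes in proportion to clearance. New dose = 200 mg × 2.656 = 531 mg.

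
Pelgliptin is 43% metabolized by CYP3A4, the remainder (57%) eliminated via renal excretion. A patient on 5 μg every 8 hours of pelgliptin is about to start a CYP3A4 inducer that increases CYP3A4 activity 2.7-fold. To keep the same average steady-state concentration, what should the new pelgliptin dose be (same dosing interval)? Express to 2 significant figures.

The CYP3A4 pathway (43% of clearance) increases to 2.7× activity: 0.43 × 2.7 = 1.161.
Non-CYP routes (57%) are unchanged.
Relative clearance = 1.161 + 0.57 = 1.731.
To maintain the same steady-state level, dose must scale with clearance: new dose = 5 × 1.731 = 8.7 μg.

8.7 μg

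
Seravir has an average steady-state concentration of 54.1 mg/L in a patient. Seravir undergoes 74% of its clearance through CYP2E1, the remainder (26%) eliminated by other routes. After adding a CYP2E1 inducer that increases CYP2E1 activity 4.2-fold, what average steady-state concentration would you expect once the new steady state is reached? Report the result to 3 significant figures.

CYP2E1: 0.74 × 4.2 = 3.108
Other: 0.26 (unchanged)
New clearance relative to baseline: 3.108 + 0.26 = 3.368.
With dosing unchanged, average steady-state concentration scales as 1/CL: 54.1 / 3.368 = 16.1 mg/L.

16.1 mg/L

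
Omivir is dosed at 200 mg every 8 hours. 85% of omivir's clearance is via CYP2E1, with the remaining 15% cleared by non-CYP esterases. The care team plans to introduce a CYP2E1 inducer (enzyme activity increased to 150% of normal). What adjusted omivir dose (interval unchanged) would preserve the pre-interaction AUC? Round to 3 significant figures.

285 mg

The CYP2E1 pathway (85% of clearance) rises to 1.5× activity: 0.85 × 1.5 = 1.275.
Non-CYP routes (15%) are unchanged.
CL_new/CL_old = 1.275 + 0.15 = 1.425.
Exposure is unchanged when dose changes in proportion to clearance. New dose = 200 mg × 1.425 = 285 mg.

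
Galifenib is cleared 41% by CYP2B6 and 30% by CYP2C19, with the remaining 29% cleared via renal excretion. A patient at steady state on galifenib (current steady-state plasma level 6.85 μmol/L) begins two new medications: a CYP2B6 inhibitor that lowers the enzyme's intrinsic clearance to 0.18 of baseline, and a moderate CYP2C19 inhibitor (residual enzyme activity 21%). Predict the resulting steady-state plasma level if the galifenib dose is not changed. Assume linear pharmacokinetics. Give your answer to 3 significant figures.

16.0 μmol/L

CYP2B6: 0.41 × 0.18 = 0.0738
CYP2C19: 0.3 × 0.21 = 0.063
Other: 0.29 (unchanged)
Relative clearance = 0.0738 + 0.063 + 0.29 = 0.4268.
New steady-state plasma level = 6.85 / 0.4268 = 16.0 μmol/L (concentration scales inversely with clearance).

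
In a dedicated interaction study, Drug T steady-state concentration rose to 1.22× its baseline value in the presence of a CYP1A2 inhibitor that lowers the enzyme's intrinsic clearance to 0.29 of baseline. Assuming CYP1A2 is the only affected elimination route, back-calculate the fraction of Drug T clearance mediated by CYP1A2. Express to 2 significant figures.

Call the CYP1A2 fraction fm. After the interaction, CL_new/CL_old = fm × 0.29 + (1 − fm).
Steady-state concentration ratio = 1 / (new CL fraction), so new CL fraction = 1 / 1.22 = 0.8197.
fm × 0.29 + 1 − fm = 0.8197  ⇒  fm × (0.29 − 1) = −0.1803  ⇒  fm = 0.25.

0.25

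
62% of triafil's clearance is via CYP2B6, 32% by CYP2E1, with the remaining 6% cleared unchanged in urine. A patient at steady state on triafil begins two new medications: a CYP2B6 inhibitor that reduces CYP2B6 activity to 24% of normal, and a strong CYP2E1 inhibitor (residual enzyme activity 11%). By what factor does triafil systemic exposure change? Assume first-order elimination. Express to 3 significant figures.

The CYP2B6 pathway (62% of clearance) drops to 0.24× activity: 0.62 × 0.24 = 0.1488.
The CYP2E1 pathway (32% of clearance) is reduced to 0.11× activity: 0.32 × 0.11 = 0.0352.
Non-CYP routes (6%) are unchanged.
New clearance relative to baseline: 0.1488 + 0.0352 + 0.06 = 0.244.
Systemic exposure ∝ 1/CL: fold-change = 1 / 0.244 = 4.10.

4.10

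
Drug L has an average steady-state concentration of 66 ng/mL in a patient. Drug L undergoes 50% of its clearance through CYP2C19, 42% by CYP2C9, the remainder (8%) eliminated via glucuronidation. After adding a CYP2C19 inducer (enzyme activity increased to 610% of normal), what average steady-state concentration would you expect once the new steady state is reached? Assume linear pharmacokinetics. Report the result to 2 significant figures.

The CYP2C19 pathway (50% of clearance) rises to 6.1× activity: 0.5 × 6.1 = 3.05.
CYP2C9 (42%) and the residual 8% are unaffected.
Relative clearance = 3.05 + 0.42 + 0.08 = 3.55.
Average steady-state concentration ∝ 1/CL, so new value = 66 / 3.55 = 19 ng/mL.

19 ng/mL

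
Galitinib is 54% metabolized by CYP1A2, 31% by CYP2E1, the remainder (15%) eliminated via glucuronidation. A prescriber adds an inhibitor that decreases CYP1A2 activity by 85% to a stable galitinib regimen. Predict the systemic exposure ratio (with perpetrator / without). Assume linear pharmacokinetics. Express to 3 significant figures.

1.85

CYP1A2: 0.54 × 0.15 = 0.081
CYP2E1: 0.31 (unchanged)
Other: 0.15 (unchanged)
New clearance relative to baseline: 0.081 + 0.31 + 0.15 = 0.541.
Systemic exposure is inversely proportional to clearance, so the fold-change is 1 / 0.541 = 1.85.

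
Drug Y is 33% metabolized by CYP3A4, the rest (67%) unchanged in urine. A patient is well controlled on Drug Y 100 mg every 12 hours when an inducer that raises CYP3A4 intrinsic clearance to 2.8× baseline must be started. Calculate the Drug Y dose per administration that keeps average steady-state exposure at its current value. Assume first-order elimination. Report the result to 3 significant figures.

159 mg

The CYP3A4 pathway (33% of clearance) increases to 2.8× activity: 0.33 × 2.8 = 0.924.
The remaining 67% of clearance is unaffected.
CL_new/CL_old = 0.924 + 0.67 = 1.594.
Exposure is unchanged when dose changes in proportion to clearance. New dose = 100 mg × 1.594 = 159 mg.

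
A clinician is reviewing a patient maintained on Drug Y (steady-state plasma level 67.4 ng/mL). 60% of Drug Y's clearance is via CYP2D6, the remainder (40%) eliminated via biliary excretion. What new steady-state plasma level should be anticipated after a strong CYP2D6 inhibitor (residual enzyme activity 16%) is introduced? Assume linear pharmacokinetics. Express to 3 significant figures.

The CYP2D6 pathway (60% of clearance) falls to 0.16× activity: 0.6 × 0.16 = 0.096.
The remaining 40% of clearance is unaffected.
Relative clearance = 0.096 + 0.4 = 0.496.
New steady-state plasma level = baseline ÷ relative clearance = 67.4 / 0.496 = 136 ng/mL.

136 ng/mL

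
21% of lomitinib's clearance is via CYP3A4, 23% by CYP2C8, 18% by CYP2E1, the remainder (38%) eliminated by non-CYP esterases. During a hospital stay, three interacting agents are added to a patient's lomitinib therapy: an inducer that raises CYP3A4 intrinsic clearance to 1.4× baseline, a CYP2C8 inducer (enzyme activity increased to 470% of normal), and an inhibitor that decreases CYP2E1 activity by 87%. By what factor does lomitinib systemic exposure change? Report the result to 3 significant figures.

0.562

The CYP3A4 pathway (21% of clearance) rises to 1.4× activity: 0.21 × 1.4 = 0.294.
The CYP2C8 pathway (23% of clearance) rises to 4.7× activity: 0.23 × 4.7 = 1.081.
The CYP2E1 pathway (18% of clearance) falls to 0.13× activity: 0.18 × 0.13 = 0.0234.
Non-CYP routes (38%) are unchanged.
CL_new/CL_old = 0.294 + 1.081 + 0.0234 + 0.38 = 1.7784.
Net systemic exposure ratio = 1 / 1.7784 = 0.562.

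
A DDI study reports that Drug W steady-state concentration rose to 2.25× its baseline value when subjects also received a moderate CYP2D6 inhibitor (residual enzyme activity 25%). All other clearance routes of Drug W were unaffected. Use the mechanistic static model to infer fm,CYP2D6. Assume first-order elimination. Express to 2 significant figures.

Let fm be the CYP2D6 fraction. New clearance relative to baseline = fm × 0.25 + (1 − fm).
Steady-state concentration ratio = 1 / (new CL fraction), so new CL fraction = 1 / 2.25 = 0.4444.
fm × 0.25 + 1 − fm = 0.4444  ⇒  fm × (0.25 − 1) = −0.5556  ⇒  fm = 0.74.

0.74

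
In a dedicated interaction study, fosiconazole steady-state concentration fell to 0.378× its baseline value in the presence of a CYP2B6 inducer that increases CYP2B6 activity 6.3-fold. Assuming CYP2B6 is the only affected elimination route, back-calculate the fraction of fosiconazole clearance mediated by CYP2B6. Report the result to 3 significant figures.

CL'/CL = 1 / 0.378 = 2.646
6.3·fm + (1 − fm) = 2.646
fm = (2.646 − 1) / (6.3 − 1) = 0.310

0.310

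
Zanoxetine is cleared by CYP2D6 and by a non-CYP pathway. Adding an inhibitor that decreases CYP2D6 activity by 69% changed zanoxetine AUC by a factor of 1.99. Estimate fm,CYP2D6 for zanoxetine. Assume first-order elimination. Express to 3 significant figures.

Let x = fm,CYP2D6. Because AUC ∝ 1/CL, relative clearance fell to 1/1.99 = 0.5025.
Setting x·0.31 + (1 − x) = 0.5025 and solving: x = (0.5025 − 1)/(0.31 − 1) = 0.721.

0.721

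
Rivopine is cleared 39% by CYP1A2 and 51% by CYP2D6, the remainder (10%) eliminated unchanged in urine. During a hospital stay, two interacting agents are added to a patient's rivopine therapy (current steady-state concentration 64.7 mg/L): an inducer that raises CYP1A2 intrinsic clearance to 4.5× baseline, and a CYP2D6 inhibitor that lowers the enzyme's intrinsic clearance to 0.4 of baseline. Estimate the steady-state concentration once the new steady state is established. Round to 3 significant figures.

31.4 mg/L

The CYP1A2 pathway (39% of clearance) increases to 4.5× activity: 0.39 × 4.5 = 1.755.
The CYP2D6 pathway (51% of clearance) is reduced to 0.4× activity: 0.51 × 0.4 = 0.204.
Non-CYP routes (10%) are unchanged.
CL_new/CL_old = 1.755 + 0.204 + 0.1 = 2.059.
Steady-state concentration ∝ 1/CL: new value = 64.7 / 2.059 = 31.4 mg/L.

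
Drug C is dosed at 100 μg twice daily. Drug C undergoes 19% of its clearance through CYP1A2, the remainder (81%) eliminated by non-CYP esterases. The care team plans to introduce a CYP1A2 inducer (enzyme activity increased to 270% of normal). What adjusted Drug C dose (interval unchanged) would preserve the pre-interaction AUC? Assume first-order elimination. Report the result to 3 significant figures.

CYP1A2: 0.19 × 2.7 = 0.513
Other: 0.81 (unchanged)
Relative clearance = 0.513 + 0.81 = 1.323.
To maintain the same steady-state level, dose must scale with clearance: new dose = 100 × 1.323 = 132 μg.

132 μg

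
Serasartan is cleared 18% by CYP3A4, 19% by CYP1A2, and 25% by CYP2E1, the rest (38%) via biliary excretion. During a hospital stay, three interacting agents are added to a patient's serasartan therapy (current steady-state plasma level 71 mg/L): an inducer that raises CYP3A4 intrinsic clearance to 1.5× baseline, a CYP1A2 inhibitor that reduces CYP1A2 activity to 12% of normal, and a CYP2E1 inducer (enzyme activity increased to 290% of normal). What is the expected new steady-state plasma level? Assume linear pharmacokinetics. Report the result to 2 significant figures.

The CYP3A4 pathway (18% of clearance) rises to 1.5× activity: 0.18 × 1.5 = 0.27.
The CYP1A2 pathway (19% of clearance) falls to 0.12× activity: 0.19 × 0.12 = 0.0228.
The CYP2E1 pathway (25% of clearance) is boosted to 2.9× activity: 0.25 × 2.9 = 0.725.
The remaining 38% of clearance is unaffected.
CL_new/CL_old = 0.27 + 0.0228 + 0.725 + 0.38 = 1.3978.
Dividing the baseline by the relative clearance: 71 / 1.3978 = 51 mg/L.

51 mg/L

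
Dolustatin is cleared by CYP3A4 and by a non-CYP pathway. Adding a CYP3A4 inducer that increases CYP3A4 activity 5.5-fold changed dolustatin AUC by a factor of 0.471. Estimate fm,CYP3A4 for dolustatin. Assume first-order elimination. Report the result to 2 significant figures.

0.25

Let fm be the CYP3A4 fraction. New clearance relative to baseline = fm × 5.5 + (1 − fm).
AUC ratio = 1 / (new CL fraction), so new CL fraction = 1 / 0.471 = 2.123.
fm × 5.5 + 1 − fm = 2.123  ⇒  fm × (5.5 − 1) = 1.123  ⇒  fm = 0.25.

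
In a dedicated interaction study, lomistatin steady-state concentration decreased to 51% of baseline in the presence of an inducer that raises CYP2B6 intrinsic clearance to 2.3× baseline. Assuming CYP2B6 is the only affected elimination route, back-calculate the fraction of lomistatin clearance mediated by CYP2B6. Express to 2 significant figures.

0.74

Write x for the fraction cleared via CYP2B6. The observed steady-state concentration change means clearance rose to 1/0.510 = 1.961 of baseline.
Setting x·2.3 + (1 − x) = 1.961 and solving: x = (1.961 − 1)/(2.3 − 1) = 0.74.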